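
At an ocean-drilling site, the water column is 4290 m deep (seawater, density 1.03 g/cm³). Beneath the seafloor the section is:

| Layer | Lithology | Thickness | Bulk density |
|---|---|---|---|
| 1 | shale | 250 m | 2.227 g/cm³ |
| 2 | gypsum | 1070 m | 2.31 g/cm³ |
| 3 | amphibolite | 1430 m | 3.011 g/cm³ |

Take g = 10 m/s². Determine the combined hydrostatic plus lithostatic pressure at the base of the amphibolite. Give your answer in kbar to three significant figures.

seawater: 1030 kg/m³ × 10 m/s² × 4290 m = 4.419×10^7 Pa = 0.4419 kbar
shale: 2227 kg/m³ × 10 m/s² × 250 m = 5.567×10^6 Pa = 0.05568 kbar
gypsum: 2310 kg/m³ × 10 m/s² × 1070 m = 2.472×10^7 Pa = 0.2472 kbar
amphibolite: 3011 kg/m³ × 10 m/s² × 1430 m = 4.306×10^7 Pa = 0.4306 kbar
Total = 0.4419 + 0.05568 + 0.2472 + 0.4306 = 1.1753 kbar

1.18 kbar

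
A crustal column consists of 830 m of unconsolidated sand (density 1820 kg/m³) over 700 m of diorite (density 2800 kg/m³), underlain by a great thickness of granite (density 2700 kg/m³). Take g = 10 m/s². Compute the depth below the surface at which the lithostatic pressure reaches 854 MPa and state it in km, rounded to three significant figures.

Pressure at base of upper layers: 1820×10×830 + 2800×10×700 = 3.471×10^7 Pa = 34.71 MPa
Remaining pressure to be supplied by granite: 8.540×10^8 − 3.471×10^7 = 8.193×10^8 Pa
Additional depth in granite = 8.193×10^8 Pa / (2700 kg/m³ × 10 m/s²) = 30344 m
Total depth = 1530 m + 30344 m = 31874 m
= 31.874 km

31.9 km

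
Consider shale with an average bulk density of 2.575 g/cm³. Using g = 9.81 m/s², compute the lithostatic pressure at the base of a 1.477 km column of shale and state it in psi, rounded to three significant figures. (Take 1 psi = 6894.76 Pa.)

5410 psi

shale: 2575 kg/m³ × 9.81 m/s² × 1477 m = 3.731×10^7 Pa = 5411 psi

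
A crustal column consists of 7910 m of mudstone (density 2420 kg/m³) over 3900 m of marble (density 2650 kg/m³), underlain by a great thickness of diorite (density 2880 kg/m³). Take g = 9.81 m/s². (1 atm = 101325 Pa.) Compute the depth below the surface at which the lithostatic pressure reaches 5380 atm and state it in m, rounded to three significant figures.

20900 m

Pressure at base of upper layers: 2420×9.81×7910 + 2650×9.81×3900 = 2.892×10^8 Pa = 2854 atm
Remaining pressure to be supplied by diorite: 5.451×10^8 − 2.892×10^8 = 2.560×10^8 Pa
Additional depth in diorite = 2.560×10^8 Pa / (2880 kg/m³ × 9.81 m/s²) = 9059.5 m
Total depth = 11810 m + 9059.5 m = 20870 m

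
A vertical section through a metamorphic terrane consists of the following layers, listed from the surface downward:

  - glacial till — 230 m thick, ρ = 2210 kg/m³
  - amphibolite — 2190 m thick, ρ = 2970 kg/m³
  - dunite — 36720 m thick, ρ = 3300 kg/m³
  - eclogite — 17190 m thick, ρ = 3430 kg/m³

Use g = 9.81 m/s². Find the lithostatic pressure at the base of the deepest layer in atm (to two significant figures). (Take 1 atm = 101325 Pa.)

18000 atm

glacial till: 2210 kg/m³ × 9.81 m/s² × 230 m = 4.986×10^6 Pa = 49.21 atm
amphibolite: 2970 kg/m³ × 9.81 m/s² × 2190 m = 6.381×10^7 Pa = 629.7 atm
dunite: 3300 kg/m³ × 9.81 m/s² × 36720 m = 1.189×10^9 Pa = 11732 atm
eclogite: 3430 kg/m³ × 9.81 m/s² × 17190 m = 5.784×10^8 Pa = 5709 atm
Total = 49.21 + 629.7 + 11732 + 5709 = 18119 atm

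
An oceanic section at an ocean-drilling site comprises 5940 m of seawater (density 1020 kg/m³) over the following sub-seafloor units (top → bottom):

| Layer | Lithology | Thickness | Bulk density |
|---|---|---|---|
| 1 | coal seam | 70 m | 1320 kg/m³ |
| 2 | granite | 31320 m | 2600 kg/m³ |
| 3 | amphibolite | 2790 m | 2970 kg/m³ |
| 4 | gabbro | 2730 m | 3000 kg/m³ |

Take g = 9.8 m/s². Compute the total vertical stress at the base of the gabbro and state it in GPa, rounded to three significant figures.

seawater: 1020 kg/m³ × 9.8 m/s² × 5940 m = 5.938×10^7 Pa = 0.05938 GPa
coal seam: 1320 kg/m³ × 9.8 m/s² × 70 m = 9.055×10^5 Pa = 9.055×10^-4 GPa
granite: 2600 kg/m³ × 9.8 m/s² × 31320 m = 7.980×10^8 Pa = 0.7980 GPa
amphibolite: 2970 kg/m³ × 9.8 m/s² × 2790 m = 8.121×10^7 Pa = 0.08121 GPa
gabbro: 3000 kg/m³ × 9.8 m/s² × 2730 m = 8.026×10^7 Pa = 0.08026 GPa
Total = 0.05938 + 9.055×10^-4 + 0.7980 + 0.08121 + 0.08026 = 1.0198 GPa

1.02 GPa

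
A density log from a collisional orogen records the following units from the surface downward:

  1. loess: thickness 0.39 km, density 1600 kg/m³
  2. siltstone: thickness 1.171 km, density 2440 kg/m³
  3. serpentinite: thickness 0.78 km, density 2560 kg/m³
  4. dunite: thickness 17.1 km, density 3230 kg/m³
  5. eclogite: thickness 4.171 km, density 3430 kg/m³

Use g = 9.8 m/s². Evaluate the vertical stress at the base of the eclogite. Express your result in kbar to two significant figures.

7.4 kbar

loess: 1600 kg/m³ × 9.8 m/s² × 390 m = 6.115×10^6 Pa = 0.06115 kbar
siltstone: 2440 kg/m³ × 9.8 m/s² × 1171 m = 2.800×10^7 Pa = 0.2800 kbar
serpentinite: 2560 kg/m³ × 9.8 m/s² × 780 m = 1.957×10^7 Pa = 0.1957 kbar
dunite: 3230 kg/m³ × 9.8 m/s² × 17100 m = 5.413×10^8 Pa = 5.413 kbar
eclogite: 3430 kg/m³ × 9.8 m/s² × 4171 m = 1.402×10^8 Pa = 1.402 kbar
Total = 0.06115 + 0.2800 + 0.1957 + 5.413 + 1.402 = 7.3517 kbar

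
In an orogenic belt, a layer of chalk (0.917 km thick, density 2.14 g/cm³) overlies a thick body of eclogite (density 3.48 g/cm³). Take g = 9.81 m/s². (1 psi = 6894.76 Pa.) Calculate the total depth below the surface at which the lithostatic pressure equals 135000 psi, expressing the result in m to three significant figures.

27600 m

Pressure at base of upper layers: 2140×9.81×917 = 1.925×10^7 Pa = 2792 psi
Remaining pressure to be supplied by eclogite: 9.308×10^8 − 1.925×10^7 = 9.115×10^8 Pa
Additional depth in eclogite = 9.115×10^8 Pa / (3480 kg/m³ × 9.81 m/s²) = 26701 m
Total depth = 917 m + 26701 m = 27618 m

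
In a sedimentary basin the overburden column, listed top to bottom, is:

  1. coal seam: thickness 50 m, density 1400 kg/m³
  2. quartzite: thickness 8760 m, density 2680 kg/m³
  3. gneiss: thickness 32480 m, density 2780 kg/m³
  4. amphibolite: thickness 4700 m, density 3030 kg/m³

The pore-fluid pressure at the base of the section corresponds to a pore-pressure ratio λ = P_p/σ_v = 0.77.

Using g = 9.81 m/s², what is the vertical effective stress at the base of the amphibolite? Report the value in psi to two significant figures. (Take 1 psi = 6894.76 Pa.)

Overburden (lithostatic) stress σ_v:
coal seam: 1400 kg/m³ × 9.81 m/s² × 50 m = 6.867×10^5 Pa = 0.6867 MPa
quartzite: 2680 kg/m³ × 9.81 m/s² × 8760 m = 2.303×10^8 Pa = 230.3 MPa
gneiss: 2780 kg/m³ × 9.81 m/s² × 32480 m = 8.858×10^8 Pa = 885.8 MPa
amphibolite: 3030 kg/m³ × 9.81 m/s² × 4700 m = 1.397×10^8 Pa = 139.7 MPa
Total = 0.6867 + 230.3 + 885.8 + 139.7 = 1256.5 MPa
Pore pressure P_p = λ·σ_v = 0.77 × 1256 MPa = 967.5 MPa
Effective stress σ' = σ_v − P_p = 1256 − 967.5 = 288.99 MPa = 41915 psi

42000 psi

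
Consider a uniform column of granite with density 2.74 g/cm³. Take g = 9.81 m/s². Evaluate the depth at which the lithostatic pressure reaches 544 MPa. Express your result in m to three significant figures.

h = P/(ρg) = 544 MPa / (2740 kg/m³ × 9.81 m/s²) = 5.440×10^8 Pa / 26879 Pa/m = 20239 m

20200 m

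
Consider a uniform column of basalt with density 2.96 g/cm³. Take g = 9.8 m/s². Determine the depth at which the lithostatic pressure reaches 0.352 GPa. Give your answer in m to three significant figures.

12100 m

h = P/(ρg) = 0.352 GPa / (2960 kg/m³ × 9.8 m/s²) = 3.520×10^8 Pa / 29008 Pa/m = 12135 m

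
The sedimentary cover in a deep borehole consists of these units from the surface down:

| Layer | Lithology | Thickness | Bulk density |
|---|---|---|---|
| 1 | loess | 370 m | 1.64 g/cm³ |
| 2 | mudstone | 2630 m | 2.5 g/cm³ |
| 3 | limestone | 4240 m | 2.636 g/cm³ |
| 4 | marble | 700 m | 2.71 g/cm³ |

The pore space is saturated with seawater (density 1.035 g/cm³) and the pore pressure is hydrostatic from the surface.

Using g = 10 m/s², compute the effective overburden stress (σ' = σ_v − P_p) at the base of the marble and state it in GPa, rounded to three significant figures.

0.120 GPa

Overburden (lithostatic) stress σ_v:
loess: 1640 kg/m³ × 10 m/s² × 370 m = 6.068×10^6 Pa = 6.068 MPa
mudstone: 2500 kg/m³ × 10 m/s² × 2630 m = 6.575×10^7 Pa = 65.75 MPa
limestone: 2636 kg/m³ × 10 m/s² × 4240 m = 1.118×10^8 Pa = 111.8 MPa
marble: 2710 kg/m³ × 10 m/s² × 700 m = 1.897×10^7 Pa = 18.97 MPa
Total = 6.068 + 65.75 + 111.8 + 18.97 = 202.55 MPa
Pore pressure P_p = 1035 kg/m³ × 10 m/s² × 7940 m = 8.218×10^7 Pa = 82.18 MPa
Effective stress σ' = σ_v − P_p = 202.6 − 82.18 = 120.38 MPa = 0.12038 GPa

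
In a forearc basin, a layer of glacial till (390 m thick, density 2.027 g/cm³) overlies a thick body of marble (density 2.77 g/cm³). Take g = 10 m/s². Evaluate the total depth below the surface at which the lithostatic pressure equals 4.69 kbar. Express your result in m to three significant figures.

17000 m

Pressure at base of upper layers: 2027×10×390 = 7.905×10^6 Pa = 0.07905 kbar
Remaining pressure to be supplied by marble: 4.690×10^8 − 7.905×10^6 = 4.611×10^8 Pa
Additional depth in marble = 4.611×10^8 Pa / (2770 kg/m³ × 10 m/s²) = 16646 m
Total depth = 390 m + 16646 m = 17036 m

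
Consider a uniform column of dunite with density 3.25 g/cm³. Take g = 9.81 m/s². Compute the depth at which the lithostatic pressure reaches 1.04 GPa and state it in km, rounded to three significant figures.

h = P/(ρg) = 1.04 GPa / (3250 kg/m³ × 9.81 m/s²) = 1.040×10^9 Pa / 31882 Pa/m = 32620 m
= 32.620 km

32.6 km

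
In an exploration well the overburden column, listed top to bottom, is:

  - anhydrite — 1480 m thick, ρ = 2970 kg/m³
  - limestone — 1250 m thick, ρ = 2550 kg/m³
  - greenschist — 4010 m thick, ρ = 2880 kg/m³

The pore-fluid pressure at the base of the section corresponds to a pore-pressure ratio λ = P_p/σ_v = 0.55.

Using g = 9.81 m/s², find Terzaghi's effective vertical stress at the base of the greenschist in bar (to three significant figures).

845 bar

Overburden (lithostatic) stress σ_v:
anhydrite: 2970 kg/m³ × 9.81 m/s² × 1480 m = 4.312×10^7 Pa = 43.12 MPa
limestone: 2550 kg/m³ × 9.81 m/s² × 1250 m = 3.127×10^7 Pa = 31.27 MPa
greenschist: 2880 kg/m³ × 9.81 m/s² × 4010 m = 1.133×10^8 Pa = 113.3 MPa
Total = 43.12 + 31.27 + 113.3 = 187.68 MPa
Pore pressure P_p = λ·σ_v = 0.55 × 187.7 MPa = 103.2 MPa
Effective stress σ' = σ_v − P_p = 187.7 − 103.2 = 84.458 MPa = 844.58 bar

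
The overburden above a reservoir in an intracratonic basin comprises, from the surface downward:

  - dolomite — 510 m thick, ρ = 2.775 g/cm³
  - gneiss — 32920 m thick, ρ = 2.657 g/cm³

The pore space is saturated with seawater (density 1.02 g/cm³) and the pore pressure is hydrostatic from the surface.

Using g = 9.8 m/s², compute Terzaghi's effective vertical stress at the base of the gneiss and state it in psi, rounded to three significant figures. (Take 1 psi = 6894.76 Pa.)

77900 psi

Overburden (lithostatic) stress σ_v:
dolomite: 2775 kg/m³ × 9.8 m/s² × 510 m = 1.387×10^7 Pa = 13.87 MPa
gneiss: 2657 kg/m³ × 9.8 m/s² × 32920 m = 8.572×10^8 Pa = 857.2 MPa
Total = 13.87 + 857.2 = 871.06 MPa
Pore pressure P_p = 1020 kg/m³ × 9.8 m/s² × 33430 m = 3.342×10^8 Pa = 334.2 MPa
Effective stress σ' = σ_v − P_p = 871.1 − 334.2 = 536.89 MPa = 77870 psi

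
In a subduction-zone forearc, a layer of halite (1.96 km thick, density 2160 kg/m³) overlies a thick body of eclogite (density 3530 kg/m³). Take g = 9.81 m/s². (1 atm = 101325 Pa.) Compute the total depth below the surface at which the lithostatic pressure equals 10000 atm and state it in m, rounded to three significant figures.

30000 m

Pressure at base of upper layers: 2160×9.81×1960 = 4.153×10^7 Pa = 409.9 atm
Remaining pressure to be supplied by eclogite: 1.013×10^9 − 4.153×10^7 = 9.717×10^8 Pa
Additional depth in eclogite = 9.717×10^8 Pa / (3530 kg/m³ × 9.81 m/s²) = 28061 m
Total depth = 1960 m + 28061 m = 30021 m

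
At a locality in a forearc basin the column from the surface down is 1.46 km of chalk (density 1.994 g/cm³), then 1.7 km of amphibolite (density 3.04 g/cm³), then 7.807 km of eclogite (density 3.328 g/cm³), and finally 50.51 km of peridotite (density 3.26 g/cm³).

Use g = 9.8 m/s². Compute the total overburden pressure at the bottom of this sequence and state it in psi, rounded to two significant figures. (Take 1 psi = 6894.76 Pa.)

chalk: 1994 kg/m³ × 9.8 m/s² × 1460 m = 2.853×10^7 Pa = 4138 psi
amphibolite: 3040 kg/m³ × 9.8 m/s² × 1700 m = 5.065×10^7 Pa = 7346 psi
eclogite: 3328 kg/m³ × 9.8 m/s² × 7807 m = 2.546×10^8 Pa = 36930 psi
peridotite: 3260 kg/m³ × 9.8 m/s² × 50510 m = 1.614×10^9 Pa = 2.340×10^5 psi
Total = 4138 + 7346 + 36930 + 2.340×10^5 = 2.8246×10^5 psi

280000 psi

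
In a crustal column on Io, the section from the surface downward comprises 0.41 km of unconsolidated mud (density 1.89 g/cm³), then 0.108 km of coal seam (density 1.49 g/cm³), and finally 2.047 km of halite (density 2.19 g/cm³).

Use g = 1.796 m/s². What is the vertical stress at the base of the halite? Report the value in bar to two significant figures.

97 bar

unconsolidated mud: 1890 kg/m³ × 1.796 m/s² × 410 m = 1.392×10^6 Pa = 13.92 bar
coal seam: 1490 kg/m³ × 1.796 m/s² × 108 m = 2.890×10^5 Pa = 2.890 bar
halite: 2190 kg/m³ × 1.796 m/s² × 2047 m = 8.051×10^6 Pa = 80.51 bar
Total = 13.92 + 2.890 + 80.51 = 97.321 bar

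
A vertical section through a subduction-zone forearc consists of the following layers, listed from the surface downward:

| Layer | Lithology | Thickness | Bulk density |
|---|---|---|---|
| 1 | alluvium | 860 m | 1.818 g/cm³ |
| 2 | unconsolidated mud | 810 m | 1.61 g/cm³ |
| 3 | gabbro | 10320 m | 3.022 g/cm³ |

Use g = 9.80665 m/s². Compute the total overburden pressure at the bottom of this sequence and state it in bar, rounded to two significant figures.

3300 bar

alluvium: 1818 kg/m³ × 9.80665 m/s² × 860 m = 1.533×10^7 Pa = 153.3 bar
unconsolidated mud: 1610 kg/m³ × 9.80665 m/s² × 810 m = 1.279×10^7 Pa = 127.9 bar
gabbro: 3022 kg/m³ × 9.80665 m/s² × 10320 m = 3.058×10^8 Pa = 3058 bar
Total = 153.3 + 127.9 + 3058 = 3339.6 bar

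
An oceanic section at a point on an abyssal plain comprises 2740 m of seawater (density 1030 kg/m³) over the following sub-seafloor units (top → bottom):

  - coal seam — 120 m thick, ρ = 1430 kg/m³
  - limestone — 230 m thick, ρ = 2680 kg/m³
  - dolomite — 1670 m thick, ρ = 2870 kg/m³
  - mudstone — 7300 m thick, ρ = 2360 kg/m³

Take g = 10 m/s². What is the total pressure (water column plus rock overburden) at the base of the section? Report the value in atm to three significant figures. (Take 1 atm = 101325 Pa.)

2530 atm

seawater: 1030 kg/m³ × 10 m/s² × 2740 m = 2.822×10^7 Pa = 278.5 atm
coal seam: 1430 kg/m³ × 10 m/s² × 120 m = 1.716×10^6 Pa = 16.94 atm
limestone: 2680 kg/m³ × 10 m/s² × 230 m = 6.164×10^6 Pa = 60.83 atm
dolomite: 2870 kg/m³ × 10 m/s² × 1670 m = 4.793×10^7 Pa = 473.0 atm
mudstone: 2360 kg/m³ × 10 m/s² × 7300 m = 1.723×10^8 Pa = 1700 atm
Total = 278.5 + 16.94 + 60.83 + 473.0 + 1700 = 2529.6 atm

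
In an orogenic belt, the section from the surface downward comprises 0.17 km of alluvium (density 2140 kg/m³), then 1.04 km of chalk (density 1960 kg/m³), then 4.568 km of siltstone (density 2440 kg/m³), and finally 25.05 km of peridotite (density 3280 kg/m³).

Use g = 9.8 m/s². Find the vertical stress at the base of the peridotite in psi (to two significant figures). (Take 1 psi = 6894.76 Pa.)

alluvium: 2140 kg/m³ × 9.8 m/s² × 170 m = 3.565×10^6 Pa = 517.1 psi
chalk: 1960 kg/m³ × 9.8 m/s² × 1040 m = 1.998×10^7 Pa = 2897 psi
siltstone: 2440 kg/m³ × 9.8 m/s² × 4568 m = 1.092×10^8 Pa = 15842 psi
peridotite: 3280 kg/m³ × 9.8 m/s² × 25050 m = 8.052×10^8 Pa = 1.168×10^5 psi
Total = 517.1 + 2897 + 15842 + 1.168×10^5 = 1.3604×10^5 psi

140000 psi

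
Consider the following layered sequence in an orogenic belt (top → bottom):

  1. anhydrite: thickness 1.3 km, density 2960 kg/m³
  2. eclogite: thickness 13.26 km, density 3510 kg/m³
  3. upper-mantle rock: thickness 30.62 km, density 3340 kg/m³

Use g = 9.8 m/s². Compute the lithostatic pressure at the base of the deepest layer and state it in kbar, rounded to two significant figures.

anhydrite: 2960 kg/m³ × 9.8 m/s² × 1300 m = 3.771×10^7 Pa = 0.3771 kbar
eclogite: 3510 kg/m³ × 9.8 m/s² × 13260 m = 4.561×10^8 Pa = 4.561 kbar
upper-mantle rock: 3340 kg/m³ × 9.8 m/s² × 30620 m = 1.002×10^9 Pa = 10.02 kbar
Total = 0.3771 + 4.561 + 10.02 = 14.961 kbar

15 kbar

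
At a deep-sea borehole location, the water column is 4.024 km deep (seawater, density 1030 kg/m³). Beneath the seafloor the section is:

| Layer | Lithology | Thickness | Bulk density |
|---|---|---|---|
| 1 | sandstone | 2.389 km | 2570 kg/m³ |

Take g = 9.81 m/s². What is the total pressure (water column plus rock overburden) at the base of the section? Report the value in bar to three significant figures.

1010 bar

seawater: 1030 kg/m³ × 9.81 m/s² × 4024 m = 4.066×10^7 Pa = 406.6 bar
sandstone: 2570 kg/m³ × 9.81 m/s² × 2389 m = 6.023×10^7 Pa = 602.3 bar
Total = 406.6 + 602.3 = 1008.9 bar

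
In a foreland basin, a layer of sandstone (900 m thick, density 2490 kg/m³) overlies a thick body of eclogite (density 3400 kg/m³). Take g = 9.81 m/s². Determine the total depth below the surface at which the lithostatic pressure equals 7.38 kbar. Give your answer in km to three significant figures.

22.4 km

Pressure at base of upper layers: 2490×9.81×900 = 2.198×10^7 Pa = 0.2198 kbar
Remaining pressure to be supplied by eclogite: 7.380×10^8 − 2.198×10^7 = 7.160×10^8 Pa
Additional depth in eclogite = 7.160×10^8 Pa / (3400 kg/m³ × 9.81 m/s²) = 21467 m
Total depth = 900 m + 21467 m = 22367 m
= 22.367 km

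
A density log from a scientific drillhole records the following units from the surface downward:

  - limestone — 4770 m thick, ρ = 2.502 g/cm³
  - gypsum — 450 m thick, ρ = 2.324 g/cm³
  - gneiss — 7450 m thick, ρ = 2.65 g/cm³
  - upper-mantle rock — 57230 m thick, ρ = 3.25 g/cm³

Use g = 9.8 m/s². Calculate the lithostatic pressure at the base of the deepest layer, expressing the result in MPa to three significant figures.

limestone: 2502 kg/m³ × 9.8 m/s² × 4770 m = 1.170×10^8 Pa = 117.0 MPa
gypsum: 2324 kg/m³ × 9.8 m/s² × 450 m = 1.025×10^7 Pa = 10.25 MPa
gneiss: 2650 kg/m³ × 9.8 m/s² × 7450 m = 1.935×10^8 Pa = 193.5 MPa
upper-mantle rock: 3250 kg/m³ × 9.8 m/s² × 57230 m = 1.823×10^9 Pa = 1823 MPa
Total = 117.0 + 10.25 + 193.5 + 1823 = 2143.5 MPa

2140 MPa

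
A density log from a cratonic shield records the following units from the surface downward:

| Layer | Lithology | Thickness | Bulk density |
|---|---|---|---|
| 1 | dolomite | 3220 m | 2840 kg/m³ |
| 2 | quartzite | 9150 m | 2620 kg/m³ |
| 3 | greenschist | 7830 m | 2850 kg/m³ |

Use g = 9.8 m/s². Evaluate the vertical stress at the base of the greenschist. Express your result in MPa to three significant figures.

dolomite: 2840 kg/m³ × 9.8 m/s² × 3220 m = 8.962×10^7 Pa = 89.62 MPa
quartzite: 2620 kg/m³ × 9.8 m/s² × 9150 m = 2.349×10^8 Pa = 234.9 MPa
greenschist: 2850 kg/m³ × 9.8 m/s² × 7830 m = 2.187×10^8 Pa = 218.7 MPa
Total = 89.62 + 234.9 + 218.7 = 543.25 MPa

543 MPa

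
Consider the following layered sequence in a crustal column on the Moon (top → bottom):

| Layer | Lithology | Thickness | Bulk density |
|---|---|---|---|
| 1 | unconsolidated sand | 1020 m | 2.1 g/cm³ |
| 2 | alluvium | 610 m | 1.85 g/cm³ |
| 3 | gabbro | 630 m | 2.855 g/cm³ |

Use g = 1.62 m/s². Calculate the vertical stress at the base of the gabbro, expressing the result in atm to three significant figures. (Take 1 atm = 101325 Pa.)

unconsolidated sand: 2100 kg/m³ × 1.62 m/s² × 1020 m = 3.470×10^6 Pa = 34.25 atm
alluvium: 1850 kg/m³ × 1.62 m/s² × 610 m = 1.828×10^6 Pa = 18.04 atm
gabbro: 2855 kg/m³ × 1.62 m/s² × 630 m = 2.914×10^6 Pa = 28.76 atm
Total = 34.25 + 18.04 + 28.76 = 81.046 atm

81.0 atm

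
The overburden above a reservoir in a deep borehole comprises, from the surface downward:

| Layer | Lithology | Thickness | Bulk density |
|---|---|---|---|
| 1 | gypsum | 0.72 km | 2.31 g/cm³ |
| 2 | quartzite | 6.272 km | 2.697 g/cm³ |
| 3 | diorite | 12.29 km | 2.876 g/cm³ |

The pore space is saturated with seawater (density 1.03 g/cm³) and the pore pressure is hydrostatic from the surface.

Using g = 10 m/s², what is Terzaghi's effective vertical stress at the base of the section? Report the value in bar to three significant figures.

3410 bar

Overburden (lithostatic) stress σ_v:
gypsum: 2310 kg/m³ × 10 m/s² × 720 m = 1.663×10^7 Pa = 16.63 MPa
quartzite: 2697 kg/m³ × 10 m/s² × 6272 m = 1.692×10^8 Pa = 169.2 MPa
diorite: 2876 kg/m³ × 10 m/s² × 12290 m = 3.535×10^8 Pa = 353.5 MPa
Total = 16.63 + 169.2 + 353.5 = 539.25 MPa
Pore pressure P_p = 1030 kg/m³ × 10 m/s² × 19282 m = 1.986×10^8 Pa = 198.6 MPa
Effective stress σ' = σ_v − P_p = 539.2 − 198.6 = 340.64 MPa = 3406.4 bar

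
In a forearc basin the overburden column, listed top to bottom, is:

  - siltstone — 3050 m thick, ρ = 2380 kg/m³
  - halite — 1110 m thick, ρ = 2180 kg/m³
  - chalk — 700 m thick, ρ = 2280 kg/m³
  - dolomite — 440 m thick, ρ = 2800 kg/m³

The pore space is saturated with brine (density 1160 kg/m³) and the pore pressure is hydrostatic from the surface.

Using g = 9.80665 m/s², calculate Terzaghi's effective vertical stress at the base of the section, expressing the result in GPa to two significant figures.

Overburden (lithostatic) stress σ_v:
siltstone: 2380 kg/m³ × 9.80665 m/s² × 3050 m = 7.119×10^7 Pa = 71.19 MPa
halite: 2180 kg/m³ × 9.80665 m/s² × 1110 m = 2.373×10^7 Pa = 23.73 MPa
chalk: 2280 kg/m³ × 9.80665 m/s² × 700 m = 1.565×10^7 Pa = 15.65 MPa
dolomite: 2800 kg/m³ × 9.80665 m/s² × 440 m = 1.208×10^7 Pa = 12.08 MPa
Total = 71.19 + 23.73 + 15.65 + 12.08 = 122.65 MPa
Pore pressure P_p = 1160 kg/m³ × 9.80665 m/s² × 5300 m = 6.029×10^7 Pa = 60.29 MPa
Effective stress σ' = σ_v − P_p = 122.6 − 60.29 = 62.359 MPa = 0.062359 GPa

0.062 GPa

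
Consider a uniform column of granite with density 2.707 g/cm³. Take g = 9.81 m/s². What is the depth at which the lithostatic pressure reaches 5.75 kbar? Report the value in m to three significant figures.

h = P/(ρg) = 5.75 kbar / (2707 kg/m³ × 9.81 m/s²) = 5.750×10^8 Pa / 26556 Pa/m = 21653 m

21700 m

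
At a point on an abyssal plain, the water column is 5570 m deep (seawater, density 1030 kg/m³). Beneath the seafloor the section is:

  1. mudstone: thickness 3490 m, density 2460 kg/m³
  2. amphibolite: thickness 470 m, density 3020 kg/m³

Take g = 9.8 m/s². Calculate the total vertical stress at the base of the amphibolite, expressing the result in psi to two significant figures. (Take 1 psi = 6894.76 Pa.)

22000 psi

seawater: 1030 kg/m³ × 9.8 m/s² × 5570 m = 5.622×10^7 Pa = 8155 psi
mudstone: 2460 kg/m³ × 9.8 m/s² × 3490 m = 8.414×10^7 Pa = 12203 psi
amphibolite: 3020 kg/m³ × 9.8 m/s² × 470 m = 1.391×10^7 Pa = 2017 psi
Total = 8155 + 12203 + 2017 = 22375 psi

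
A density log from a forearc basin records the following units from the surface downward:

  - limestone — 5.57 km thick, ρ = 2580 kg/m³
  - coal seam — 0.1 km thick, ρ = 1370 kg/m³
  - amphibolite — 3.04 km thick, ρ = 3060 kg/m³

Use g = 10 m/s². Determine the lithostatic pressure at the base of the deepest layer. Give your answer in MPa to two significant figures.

240 MPa

limestone: 2580 kg/m³ × 10 m/s² × 5570 m = 1.437×10^8 Pa = 143.7 MPa
coal seam: 1370 kg/m³ × 10 m/s² × 100 m = 1.370×10^6 Pa = 1.370 MPa
amphibolite: 3060 kg/m³ × 10 m/s² × 3040 m = 9.302×10^7 Pa = 93.02 MPa
Total = 143.7 + 1.370 + 93.02 = 238.10 MPa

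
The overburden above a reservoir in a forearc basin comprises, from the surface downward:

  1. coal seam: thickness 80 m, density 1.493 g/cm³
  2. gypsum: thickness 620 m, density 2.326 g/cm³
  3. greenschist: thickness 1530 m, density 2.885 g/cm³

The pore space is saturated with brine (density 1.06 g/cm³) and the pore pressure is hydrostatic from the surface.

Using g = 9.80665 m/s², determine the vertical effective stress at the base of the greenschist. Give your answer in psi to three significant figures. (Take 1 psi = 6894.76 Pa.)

Overburden (lithostatic) stress σ_v:
coal seam: 1493 kg/m³ × 9.80665 m/s² × 80 m = 1.171×10^6 Pa = 1.171 MPa
gypsum: 2326 kg/m³ × 9.80665 m/s² × 620 m = 1.414×10^7 Pa = 14.14 MPa
greenschist: 2885 kg/m³ × 9.80665 m/s² × 1530 m = 4.329×10^7 Pa = 43.29 MPa
Total = 1.171 + 14.14 + 43.29 = 58.601 MPa
Pore pressure P_p = 1060 kg/m³ × 9.80665 m/s² × 2230 m = 2.318×10^7 Pa = 23.18 MPa
Effective stress σ' = σ_v − P_p = 58.60 − 23.18 = 35.420 MPa = 5137.2 psi

5140 psi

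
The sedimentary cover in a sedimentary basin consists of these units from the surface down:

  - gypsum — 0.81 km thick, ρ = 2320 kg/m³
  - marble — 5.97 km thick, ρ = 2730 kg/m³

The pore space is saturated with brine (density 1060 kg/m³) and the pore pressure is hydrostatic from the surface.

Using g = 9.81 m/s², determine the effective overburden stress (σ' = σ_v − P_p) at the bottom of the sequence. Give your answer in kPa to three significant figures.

Overburden (lithostatic) stress σ_v:
gypsum: 2320 kg/m³ × 9.81 m/s² × 810 m = 1.843×10^7 Pa = 18.43 MPa
marble: 2730 kg/m³ × 9.81 m/s² × 5970 m = 1.599×10^8 Pa = 159.9 MPa
Total = 18.43 + 159.9 = 178.32 MPa
Pore pressure P_p = 1060 kg/m³ × 9.81 m/s² × 6780 m = 7.050×10^7 Pa = 70.50 MPa
Effective stress σ' = σ_v − P_p = 178.3 − 70.50 = 107.82 MPa = 1.0782×10^5 kPa

108000 kPa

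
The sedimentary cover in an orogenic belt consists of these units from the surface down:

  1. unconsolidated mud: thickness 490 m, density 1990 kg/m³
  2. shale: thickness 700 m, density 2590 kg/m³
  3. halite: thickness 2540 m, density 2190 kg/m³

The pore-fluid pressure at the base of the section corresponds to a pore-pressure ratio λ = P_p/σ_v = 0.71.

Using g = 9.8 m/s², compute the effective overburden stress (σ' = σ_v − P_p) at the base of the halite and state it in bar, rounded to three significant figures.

237 bar

Overburden (lithostatic) stress σ_v:
unconsolidated mud: 1990 kg/m³ × 9.8 m/s² × 490 m = 9.556×10^6 Pa = 9.556 MPa
shale: 2590 kg/m³ × 9.8 m/s² × 700 m = 1.777×10^7 Pa = 17.77 MPa
halite: 2190 kg/m³ × 9.8 m/s² × 2540 m = 5.451×10^7 Pa = 54.51 MPa
Total = 9.556 + 17.77 + 54.51 = 81.837 MPa
Pore pressure P_p = λ·σ_v = 0.71 × 81.84 MPa = 58.10 MPa
Effective stress σ' = σ_v − P_p = 81.84 − 58.10 = 23.733 MPa = 237.33 bar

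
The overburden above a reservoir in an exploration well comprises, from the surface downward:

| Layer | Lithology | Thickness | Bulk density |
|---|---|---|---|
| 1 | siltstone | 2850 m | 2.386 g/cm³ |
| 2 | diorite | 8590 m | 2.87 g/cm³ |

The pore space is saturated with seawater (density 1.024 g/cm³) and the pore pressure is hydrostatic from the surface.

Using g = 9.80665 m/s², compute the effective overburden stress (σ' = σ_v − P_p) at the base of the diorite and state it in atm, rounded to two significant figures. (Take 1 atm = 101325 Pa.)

Overburden (lithostatic) stress σ_v:
siltstone: 2386 kg/m³ × 9.80665 m/s² × 2850 m = 6.669×10^7 Pa = 66.69 MPa
diorite: 2870 kg/m³ × 9.80665 m/s² × 8590 m = 2.418×10^8 Pa = 241.8 MPa
Total = 66.69 + 241.8 = 308.45 MPa
Pore pressure P_p = 1024 kg/m³ × 9.80665 m/s² × 11440 m = 1.149×10^8 Pa = 114.9 MPa
Effective stress σ' = σ_v − P_p = 308.5 − 114.9 = 193.57 MPa = 1910.4 atm

1900 atm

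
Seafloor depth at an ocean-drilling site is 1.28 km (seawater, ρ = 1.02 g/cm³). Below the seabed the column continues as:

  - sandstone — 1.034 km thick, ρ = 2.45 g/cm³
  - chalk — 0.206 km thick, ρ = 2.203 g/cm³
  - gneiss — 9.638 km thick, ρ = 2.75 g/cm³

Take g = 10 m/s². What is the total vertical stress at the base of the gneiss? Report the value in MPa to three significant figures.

308 MPa

seawater: 1020 kg/m³ × 10 m/s² × 1280 m = 1.306×10^7 Pa = 13.06 MPa
sandstone: 2450 kg/m³ × 10 m/s² × 1034 m = 2.533×10^7 Pa = 25.33 MPa
chalk: 2203 kg/m³ × 10 m/s² × 206 m = 4.538×10^6 Pa = 4.538 MPa
gneiss: 2750 kg/m³ × 10 m/s² × 9638 m = 2.650×10^8 Pa = 265.0 MPa
Total = 13.06 + 25.33 + 4.538 + 265.0 = 307.97 MPa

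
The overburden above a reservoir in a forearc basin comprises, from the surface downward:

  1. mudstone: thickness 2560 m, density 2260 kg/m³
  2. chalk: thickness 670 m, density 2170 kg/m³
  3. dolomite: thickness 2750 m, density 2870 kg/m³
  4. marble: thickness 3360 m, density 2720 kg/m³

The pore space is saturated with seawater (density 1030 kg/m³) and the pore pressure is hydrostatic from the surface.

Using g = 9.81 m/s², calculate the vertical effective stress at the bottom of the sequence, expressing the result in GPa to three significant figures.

0.144 GPa

Overburden (lithostatic) stress σ_v:
mudstone: 2260 kg/m³ × 9.81 m/s² × 2560 m = 5.676×10^7 Pa = 56.76 MPa
chalk: 2170 kg/m³ × 9.81 m/s² × 670 m = 1.426×10^7 Pa = 14.26 MPa
dolomite: 2870 kg/m³ × 9.81 m/s² × 2750 m = 7.743×10^7 Pa = 77.43 MPa
marble: 2720 kg/m³ × 9.81 m/s² × 3360 m = 8.966×10^7 Pa = 89.66 MPa
Total = 56.76 + 14.26 + 77.43 + 89.66 = 238.10 MPa
Pore pressure P_p = 1030 kg/m³ × 9.81 m/s² × 9340 m = 9.437×10^7 Pa = 94.37 MPa
Effective stress σ' = σ_v − P_p = 238.1 − 94.37 = 143.73 MPa = 0.14373 GPa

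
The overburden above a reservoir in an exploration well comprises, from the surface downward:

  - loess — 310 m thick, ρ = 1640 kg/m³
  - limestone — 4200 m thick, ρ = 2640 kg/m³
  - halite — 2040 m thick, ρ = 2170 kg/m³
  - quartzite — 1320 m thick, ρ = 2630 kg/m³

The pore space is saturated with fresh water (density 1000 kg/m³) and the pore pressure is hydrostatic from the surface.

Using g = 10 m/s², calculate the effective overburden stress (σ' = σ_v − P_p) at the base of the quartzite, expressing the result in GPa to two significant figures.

0.12 GPa

Overburden (lithostatic) stress σ_v:
loess: 1640 kg/m³ × 10 m/s² × 310 m = 5.084×10^6 Pa = 5.084 MPa
limestone: 2640 kg/m³ × 10 m/s² × 4200 m = 1.109×10^8 Pa = 110.9 MPa
halite: 2170 kg/m³ × 10 m/s² × 2040 m = 4.427×10^7 Pa = 44.27 MPa
quartzite: 2630 kg/m³ × 10 m/s² × 1320 m = 3.472×10^7 Pa = 34.72 MPa
Total = 5.084 + 110.9 + 44.27 + 34.72 = 194.95 MPa
Pore pressure P_p = 1000 kg/m³ × 10 m/s² × 7870 m = 7.870×10^7 Pa = 78.70 MPa
Effective stress σ' = σ_v − P_p = 194.9 − 78.70 = 116.25 MPa = 0.11625 GPa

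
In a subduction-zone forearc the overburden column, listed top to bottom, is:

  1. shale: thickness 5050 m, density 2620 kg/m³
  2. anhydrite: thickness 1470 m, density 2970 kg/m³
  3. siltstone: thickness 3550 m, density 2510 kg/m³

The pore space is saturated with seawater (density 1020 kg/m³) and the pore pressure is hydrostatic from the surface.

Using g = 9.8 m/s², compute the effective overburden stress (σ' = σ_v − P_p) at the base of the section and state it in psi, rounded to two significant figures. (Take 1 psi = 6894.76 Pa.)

23000 psi

Overburden (lithostatic) stress σ_v:
shale: 2620 kg/m³ × 9.8 m/s² × 5050 m = 1.297×10^8 Pa = 129.7 MPa
anhydrite: 2970 kg/m³ × 9.8 m/s² × 1470 m = 4.279×10^7 Pa = 42.79 MPa
siltstone: 2510 kg/m³ × 9.8 m/s² × 3550 m = 8.732×10^7 Pa = 87.32 MPa
Total = 129.7 + 42.79 + 87.32 = 259.77 MPa
Pore pressure P_p = 1020 kg/m³ × 9.8 m/s² × 10070 m = 1.007×10^8 Pa = 100.7 MPa
Effective stress σ' = σ_v − P_p = 259.8 − 100.7 = 159.11 MPa = 23077 psi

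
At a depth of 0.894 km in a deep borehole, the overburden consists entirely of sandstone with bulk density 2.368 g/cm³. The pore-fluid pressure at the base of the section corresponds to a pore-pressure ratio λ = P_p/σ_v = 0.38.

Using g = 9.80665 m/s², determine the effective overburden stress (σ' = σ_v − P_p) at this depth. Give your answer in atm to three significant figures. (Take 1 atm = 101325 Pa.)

127 atm

Overburden (lithostatic) stress σ_v:
sandstone: 2368 kg/m³ × 9.80665 m/s² × 894 m = 2.076×10^7 Pa = 20.76 MPa
Pore pressure P_p = λ·σ_v = 0.38 × 20.76 MPa = 7.889 MPa
Effective stress σ' = σ_v − P_p = 20.76 − 7.889 = 12.872 MPa = 127.03 atm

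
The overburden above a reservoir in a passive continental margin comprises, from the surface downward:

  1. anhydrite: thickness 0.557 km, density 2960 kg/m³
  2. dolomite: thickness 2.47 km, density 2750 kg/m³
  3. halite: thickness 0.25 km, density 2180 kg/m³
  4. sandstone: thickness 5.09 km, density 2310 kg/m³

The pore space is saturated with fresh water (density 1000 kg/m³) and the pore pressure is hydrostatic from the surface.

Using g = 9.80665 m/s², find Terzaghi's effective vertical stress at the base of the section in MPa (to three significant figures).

121 MPa

Overburden (lithostatic) stress σ_v:
anhydrite: 2960 kg/m³ × 9.80665 m/s² × 557 m = 1.617×10^7 Pa = 16.17 MPa
dolomite: 2750 kg/m³ × 9.80665 m/s² × 2470 m = 6.661×10^7 Pa = 66.61 MPa
halite: 2180 kg/m³ × 9.80665 m/s² × 250 m = 5.345×10^6 Pa = 5.345 MPa
sandstone: 2310 kg/m³ × 9.80665 m/s² × 5090 m = 1.153×10^8 Pa = 115.3 MPa
Total = 16.17 + 66.61 + 5.345 + 115.3 = 203.43 MPa
Pore pressure P_p = 1000 kg/m³ × 9.80665 m/s² × 8367 m = 8.205×10^7 Pa = 82.05 MPa
Effective stress σ' = σ_v − P_p = 203.4 − 82.05 = 121.38 MPa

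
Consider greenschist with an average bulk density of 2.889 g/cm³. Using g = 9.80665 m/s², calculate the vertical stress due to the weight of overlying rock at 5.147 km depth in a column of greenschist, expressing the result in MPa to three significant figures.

greenschist: 2889 kg/m³ × 9.80665 m/s² × 5147 m = 1.458×10^8 Pa = 145.8 MPa

146 MPa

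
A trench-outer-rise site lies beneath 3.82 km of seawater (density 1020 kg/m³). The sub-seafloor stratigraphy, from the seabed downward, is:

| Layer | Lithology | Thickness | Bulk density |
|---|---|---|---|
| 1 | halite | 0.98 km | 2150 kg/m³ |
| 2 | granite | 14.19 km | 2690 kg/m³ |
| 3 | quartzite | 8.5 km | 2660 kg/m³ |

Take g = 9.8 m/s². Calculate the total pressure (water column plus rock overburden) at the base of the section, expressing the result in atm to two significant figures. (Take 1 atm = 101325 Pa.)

seawater: 1020 kg/m³ × 9.8 m/s² × 3820 m = 3.818×10^7 Pa = 376.9 atm
halite: 2150 kg/m³ × 9.8 m/s² × 980 m = 2.065×10^7 Pa = 203.8 atm
granite: 2690 kg/m³ × 9.8 m/s² × 14190 m = 3.741×10^8 Pa = 3692 atm
quartzite: 2660 kg/m³ × 9.8 m/s² × 8500 m = 2.216×10^8 Pa = 2187 atm
Total = 376.9 + 203.8 + 3692 + 2187 = 6459.3 atm

6500 atm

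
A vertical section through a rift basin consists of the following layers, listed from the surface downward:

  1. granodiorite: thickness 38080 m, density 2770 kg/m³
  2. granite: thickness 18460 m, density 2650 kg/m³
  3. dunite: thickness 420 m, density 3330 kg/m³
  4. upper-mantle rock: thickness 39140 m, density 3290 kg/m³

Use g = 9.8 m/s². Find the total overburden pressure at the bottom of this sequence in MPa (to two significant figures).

granodiorite: 2770 kg/m³ × 9.8 m/s² × 38080 m = 1.034×10^9 Pa = 1034 MPa
granite: 2650 kg/m³ × 9.8 m/s² × 18460 m = 4.794×10^8 Pa = 479.4 MPa
dunite: 3330 kg/m³ × 9.8 m/s² × 420 m = 1.371×10^7 Pa = 13.71 MPa
upper-mantle rock: 3290 kg/m³ × 9.8 m/s² × 39140 m = 1.262×10^9 Pa = 1262 MPa
Total = 1034 + 479.4 + 13.71 + 1262 = 2788.8 MPa

2800 MPa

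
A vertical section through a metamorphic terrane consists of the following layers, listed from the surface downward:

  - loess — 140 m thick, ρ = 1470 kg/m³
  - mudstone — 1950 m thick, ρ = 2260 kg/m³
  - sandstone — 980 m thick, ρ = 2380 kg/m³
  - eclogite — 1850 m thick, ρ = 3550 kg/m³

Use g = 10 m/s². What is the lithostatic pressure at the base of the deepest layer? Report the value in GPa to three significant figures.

loess: 1470 kg/m³ × 10 m/s² × 140 m = 2.058×10^6 Pa = 2.058×10^-3 GPa
mudstone: 2260 kg/m³ × 10 m/s² × 1950 m = 4.407×10^7 Pa = 0.04407 GPa
sandstone: 2380 kg/m³ × 10 m/s² × 980 m = 2.332×10^7 Pa = 0.02332 GPa
eclogite: 3550 kg/m³ × 10 m/s² × 1850 m = 6.567×10^7 Pa = 0.06567 GPa
Total = 2.058×10^-3 + 0.04407 + 0.02332 + 0.06567 = 0.13513 GPa

0.135 GPa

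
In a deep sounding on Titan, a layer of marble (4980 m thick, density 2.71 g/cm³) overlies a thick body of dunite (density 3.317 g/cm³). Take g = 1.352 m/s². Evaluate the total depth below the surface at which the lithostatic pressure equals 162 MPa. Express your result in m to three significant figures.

Pressure at base of upper layers: 2710×1.352×4980 = 1.825×10^7 Pa = 18.25 MPa
Remaining pressure to be supplied by dunite: 1.620×10^8 − 1.825×10^7 = 1.438×10^8 Pa
Additional depth in dunite = 1.438×10^8 Pa / (3317 kg/m³ × 1.352 m/s²) = 32055 m
Total depth = 4980 m + 32055 m = 37035 m

37000 m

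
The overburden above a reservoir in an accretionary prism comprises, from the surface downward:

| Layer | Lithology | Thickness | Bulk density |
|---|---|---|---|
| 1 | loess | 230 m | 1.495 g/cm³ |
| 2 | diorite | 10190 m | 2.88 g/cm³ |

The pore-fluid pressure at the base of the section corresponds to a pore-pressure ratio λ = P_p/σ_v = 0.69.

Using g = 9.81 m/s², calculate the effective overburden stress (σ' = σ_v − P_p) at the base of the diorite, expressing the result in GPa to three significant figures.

0.0903 GPa

Overburden (lithostatic) stress σ_v:
loess: 1495 kg/m³ × 9.81 m/s² × 230 m = 3.373×10^6 Pa = 3.373 MPa
diorite: 2880 kg/m³ × 9.81 m/s² × 10190 m = 2.879×10^8 Pa = 287.9 MPa
Total = 3.373 + 287.9 = 291.27 MPa
Pore pressure P_p = λ·σ_v = 0.69 × 291.3 MPa = 201.0 MPa
Effective stress σ' = σ_v − P_p = 291.3 − 201.0 = 90.293 MPa = 0.090293 GPa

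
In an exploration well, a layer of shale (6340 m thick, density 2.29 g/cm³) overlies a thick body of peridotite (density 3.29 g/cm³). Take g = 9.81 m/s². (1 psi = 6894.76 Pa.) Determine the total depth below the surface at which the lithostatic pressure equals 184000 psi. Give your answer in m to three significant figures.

41200 m

Pressure at base of upper layers: 2290×9.81×6340 = 1.424×10^8 Pa = 20657 psi
Remaining pressure to be supplied by peridotite: 1.269×10^9 − 1.424×10^8 = 1.126×10^9 Pa
Additional depth in peridotite = 1.126×10^9 Pa / (3290 kg/m³ × 9.81 m/s²) = 34894 m
Total depth = 6340 m + 34894 m = 41234 m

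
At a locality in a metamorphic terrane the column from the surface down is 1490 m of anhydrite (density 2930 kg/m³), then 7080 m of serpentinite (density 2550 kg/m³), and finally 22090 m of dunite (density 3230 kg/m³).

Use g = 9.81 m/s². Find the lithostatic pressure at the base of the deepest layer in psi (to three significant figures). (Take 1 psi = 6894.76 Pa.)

133000 psi

anhydrite: 2930 kg/m³ × 9.81 m/s² × 1490 m = 4.283×10^7 Pa = 6212 psi
serpentinite: 2550 kg/m³ × 9.81 m/s² × 7080 m = 1.771×10^8 Pa = 25688 psi
dunite: 3230 kg/m³ × 9.81 m/s² × 22090 m = 7.000×10^8 Pa = 1.015×10^5 psi
Total = 6212 + 25688 + 1.015×10^5 = 1.3342×10^5 psi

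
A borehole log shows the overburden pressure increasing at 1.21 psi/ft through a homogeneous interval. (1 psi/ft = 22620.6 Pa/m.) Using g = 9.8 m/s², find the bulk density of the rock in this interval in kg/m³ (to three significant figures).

ρ = (dP/dz)/g = 1.21 psi/ft / 9.8 m/s² = 27371 Pa/m / 9.8 m/s² = 2793.0 kg/m³

2790 kg/m³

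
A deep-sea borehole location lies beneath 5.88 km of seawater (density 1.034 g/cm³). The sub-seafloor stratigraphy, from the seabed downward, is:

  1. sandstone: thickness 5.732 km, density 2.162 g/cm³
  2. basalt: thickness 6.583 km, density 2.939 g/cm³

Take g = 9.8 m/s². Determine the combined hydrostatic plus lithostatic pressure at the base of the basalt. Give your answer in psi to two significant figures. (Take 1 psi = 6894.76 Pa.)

54000 psi

seawater: 1034 kg/m³ × 9.8 m/s² × 5880 m = 5.958×10^7 Pa = 8642 psi
sandstone: 2162 kg/m³ × 9.8 m/s² × 5732 m = 1.214×10^8 Pa = 17614 psi
basalt: 2939 kg/m³ × 9.8 m/s² × 6583 m = 1.896×10^8 Pa = 27500 psi
Total = 8642 + 17614 + 27500 = 53756 psi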